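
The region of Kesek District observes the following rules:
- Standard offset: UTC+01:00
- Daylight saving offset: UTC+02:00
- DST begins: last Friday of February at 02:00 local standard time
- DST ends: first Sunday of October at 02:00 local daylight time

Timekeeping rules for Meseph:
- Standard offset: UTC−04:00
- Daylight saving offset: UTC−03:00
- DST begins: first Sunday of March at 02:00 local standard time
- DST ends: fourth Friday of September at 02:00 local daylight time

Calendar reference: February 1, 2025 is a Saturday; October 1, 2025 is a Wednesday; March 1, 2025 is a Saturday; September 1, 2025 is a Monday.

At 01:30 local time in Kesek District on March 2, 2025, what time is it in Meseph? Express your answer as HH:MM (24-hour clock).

19:30

1 February 2025 is a Saturday, so Fridays fall on 7, 14, 21, 28; the last is February 28.
1 October 2025 is a Wednesday, so the first Sunday is October 5.
March 2, 2025 lies within the daylight-saving period (28 February – 5 October), so Kesek District is on daylight time, UTC+02:00.
01:30 Kesek District − 2h = 23:30 UTC (rolling into the previous day, 1 March 2025).
1 March 2025 is a Saturday, so the first Sunday is March 2.
1 September 2025 is a Monday, so the first Friday is September 5 and the fourth is September 26.
At the standard offset (UTC−04:00), 23:30 UTC − 4h = 19:30 Meseph standard time.
The standard-time date in Meseph, March 1, 2025, does not fall between 2 March and 26 September, so daylight saving is not in effect and Meseph is at UTC−04:00.
23:30 UTC − 4h = 19:30 Meseph.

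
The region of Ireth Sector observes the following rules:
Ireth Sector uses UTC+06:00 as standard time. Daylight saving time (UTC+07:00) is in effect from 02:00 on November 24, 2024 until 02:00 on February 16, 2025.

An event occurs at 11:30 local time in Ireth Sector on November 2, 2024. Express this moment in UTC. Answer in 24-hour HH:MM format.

05:30

November 2, 2024 is outside the daylight-saving period (24 November 2024 – 16 February 2025), so Ireth Sector is on standard time, UTC+06:00.
11:30 local − 6h = 05:30 UTC.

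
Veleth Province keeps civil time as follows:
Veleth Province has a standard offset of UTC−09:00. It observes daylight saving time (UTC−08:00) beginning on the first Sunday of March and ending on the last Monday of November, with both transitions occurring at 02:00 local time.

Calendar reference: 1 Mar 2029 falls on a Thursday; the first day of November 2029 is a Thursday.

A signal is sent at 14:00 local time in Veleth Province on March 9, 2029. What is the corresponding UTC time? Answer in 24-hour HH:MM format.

1 March 2029 is a Thursday, so the first Sunday is March 4.
1 November 2029 is a Thursday, so Mondays fall on 5, 12, 19, 26; the last is November 26.
March 9, 2029 lies within the daylight-saving period (4 March – 26 November), so Veleth Province is on daylight time, UTC−08:00.
14:00 local + 8h = 22:00 UTC.

22:00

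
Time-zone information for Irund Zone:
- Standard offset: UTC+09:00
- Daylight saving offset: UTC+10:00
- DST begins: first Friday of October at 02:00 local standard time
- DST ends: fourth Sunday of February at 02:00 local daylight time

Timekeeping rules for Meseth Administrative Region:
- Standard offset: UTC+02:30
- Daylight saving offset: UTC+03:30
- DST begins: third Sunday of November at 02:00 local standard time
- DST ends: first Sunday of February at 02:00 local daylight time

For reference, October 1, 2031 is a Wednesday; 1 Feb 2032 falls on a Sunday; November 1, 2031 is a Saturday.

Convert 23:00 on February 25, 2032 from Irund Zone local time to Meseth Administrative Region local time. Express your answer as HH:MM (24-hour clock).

1 October 2031 is a Wednesday, so the first Friday is October 3.
1 February 2032 is a Sunday, so the first Sunday is February 1 and the fourth is February 22.
Daylight saving runs 3 October 2031 – 22 February 2032; February 25, 2032 is outside that window, so Irund Zone is on standard time at UTC+09:00.
23:00 Irund Zone − 9h = 14:00 UTC.
1 November 2031 is a Saturday, so the first Sunday is November 2 and the third is November 16.
1 February 2032 is a Sunday, so the first Sunday is February 1.
At the standard offset (UTC+02:30), 14:00 UTC + 2h30m = 16:30 Meseth Administrative Region standard time.
Daylight saving runs 16 November 2031 – 1 February 2032; the standard-time date in Meseth Administrative Region, February 25, 2032, is outside that window, so Meseth Administrative Region is on standard time at UTC+02:30.
14:00 UTC + 2h30m = 16:30 Meseth Administrative Region.

16:30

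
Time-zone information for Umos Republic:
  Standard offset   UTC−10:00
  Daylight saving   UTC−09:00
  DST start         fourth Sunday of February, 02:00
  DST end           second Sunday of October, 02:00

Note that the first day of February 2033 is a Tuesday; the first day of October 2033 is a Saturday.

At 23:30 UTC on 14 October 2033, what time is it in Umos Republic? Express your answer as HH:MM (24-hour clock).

13:30

1 February 2033 is a Tuesday, so the first Sunday is February 6 and the fourth is February 27.
1 October 2033 is a Saturday, so the first Sunday is October 2 and the second is October 9.
At the standard offset (UTC−10:00), 23:30 UTC − 10h = 13:30 Umos Republic standard time.
The standard-time date in Umos Republic, 14 October 2033, is outside the daylight-saving period (27 February – 9 October), so Umos Republic is on standard time, UTC−10:00.
23:30 UTC − 10h = 13:30 local.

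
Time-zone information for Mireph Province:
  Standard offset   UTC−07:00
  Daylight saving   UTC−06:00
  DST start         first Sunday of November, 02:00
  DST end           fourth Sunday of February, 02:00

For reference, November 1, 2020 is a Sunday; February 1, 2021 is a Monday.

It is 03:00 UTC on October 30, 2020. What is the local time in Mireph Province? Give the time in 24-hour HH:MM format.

1 November 2020 is a Sunday, so the first Sunday is November 1.
1 February 2021 is a Monday, so the first Sunday is February 7 and the fourth is February 28.
At the standard offset (UTC−07:00), 03:00 UTC − 7h = 20:00 Mireph Province standard time (rolling into the previous day, 29 October 2020).
The standard-time date in Mireph Province, October 29, 2020, is outside the daylight-saving period (1 November 2020 – 28 February 2021), so Mireph Province is on standard time, UTC−07:00.
03:00 UTC − 7h = 20:00 local (rolling into the previous day, 29 October 2020).

20:00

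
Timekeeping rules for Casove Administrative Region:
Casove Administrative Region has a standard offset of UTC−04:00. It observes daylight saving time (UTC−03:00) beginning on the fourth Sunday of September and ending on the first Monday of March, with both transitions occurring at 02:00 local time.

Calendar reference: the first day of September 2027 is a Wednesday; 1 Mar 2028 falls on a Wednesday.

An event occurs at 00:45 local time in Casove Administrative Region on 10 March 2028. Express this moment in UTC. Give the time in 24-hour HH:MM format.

04:45

1 September 2027 is a Wednesday, so the first Sunday is September 5 and the fourth is September 26.
1 March 2028 is a Wednesday, so the first Monday is March 6.
10 March 2028 is outside the daylight-saving period (26 September 2027 – 6 March 2028), so Casove Administrative Region is on standard time, UTC−04:00.
00:45 local + 4h = 04:45 UTC.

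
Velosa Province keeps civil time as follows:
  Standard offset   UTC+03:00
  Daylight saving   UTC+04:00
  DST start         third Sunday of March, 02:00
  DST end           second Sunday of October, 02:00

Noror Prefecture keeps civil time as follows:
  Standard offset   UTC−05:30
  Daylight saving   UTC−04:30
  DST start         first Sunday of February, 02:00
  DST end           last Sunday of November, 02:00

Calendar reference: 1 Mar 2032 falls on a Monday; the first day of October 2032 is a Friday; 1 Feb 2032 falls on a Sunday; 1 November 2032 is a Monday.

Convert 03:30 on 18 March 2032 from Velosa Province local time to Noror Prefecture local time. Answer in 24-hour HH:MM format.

20:00

1 March 2032 is a Monday, so the first Sunday is March 7 and the third is March 21.
1 October 2032 is a Friday, so the first Sunday is October 3 and the second is October 10.
18 March 2032 does not fall between 21 March and 10 October, so daylight saving is not in effect and Velosa Province is at UTC+03:00.
03:30 Velosa Province − 3h = 00:30 UTC.
1 February 2032 is a Sunday, so the first Sunday is February 1.
1 November 2032 is a Monday, so Sundays fall on 7, 14, 21, 28; the last is November 28.
At the standard offset (UTC−05:30), 00:30 UTC − 5h30m = 19:00 Noror Prefecture standard time (rolling into the previous day, 17 March 2032).
Daylight saving runs 1 February – 28 November; the standard-time date in Noror Prefecture, 17 March 2032, is inside that window, so Noror Prefecture is at UTC−04:30.
00:30 UTC − 4h30m = 20:00 Noror Prefecture (rolling into the previous day, 17 March 2032).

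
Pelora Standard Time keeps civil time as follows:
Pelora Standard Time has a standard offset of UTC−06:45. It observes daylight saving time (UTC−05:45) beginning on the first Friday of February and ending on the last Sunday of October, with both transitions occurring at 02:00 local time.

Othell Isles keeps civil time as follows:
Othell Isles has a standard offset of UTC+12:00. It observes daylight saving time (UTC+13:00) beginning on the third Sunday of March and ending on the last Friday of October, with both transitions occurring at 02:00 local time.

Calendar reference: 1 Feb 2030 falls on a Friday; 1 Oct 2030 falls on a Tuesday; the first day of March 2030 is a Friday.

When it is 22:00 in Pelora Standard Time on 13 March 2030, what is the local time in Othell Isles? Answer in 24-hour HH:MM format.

15:45

1 February 2030 is a Friday, so the first Friday is February 1.
1 October 2030 is a Tuesday, so Sundays fall on 6, 13, 20, 27; the last is October 27.
13 March 2030 falls between 1 February and 27 October, so daylight saving is in effect and Pelora Standard Time is at UTC−05:45.
22:00 Pelora Standard Time + 5h45m = 03:45 UTC (rolling into the next day, 14 March 2030).
1 March 2030 is a Friday, so the first Sunday is March 3 and the third is March 17.
1 October 2030 is a Tuesday, so Fridays fall on 4, 11, 18, 25; the last is October 25.
At the standard offset (UTC+12:00), 03:45 UTC + 12h = 15:45 Othell Isles standard time.
The standard-time date in Othell Isles, 14 March 2030, is outside the daylight-saving period (17 March – 25 October), so Othell Isles is on standard time, UTC+12:00.
03:45 UTC + 12h = 15:45 Othell Isles.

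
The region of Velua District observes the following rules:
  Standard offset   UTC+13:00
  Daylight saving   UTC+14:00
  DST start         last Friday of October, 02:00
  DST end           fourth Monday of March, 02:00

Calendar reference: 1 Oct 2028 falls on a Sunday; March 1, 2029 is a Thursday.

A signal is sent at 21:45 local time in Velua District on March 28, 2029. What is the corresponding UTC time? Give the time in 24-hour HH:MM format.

08:45

1 October 2028 is a Sunday, so Fridays fall on 6, 13, 20, 27; the last is October 27.
1 March 2029 is a Thursday, so the first Monday is March 5 and the fourth is March 26.
March 28, 2029 is outside the daylight-saving period (27 October 2028 – 26 March 2029), so Velua District is on standard time, UTC+13:00.
21:45 local − 13h = 08:45 UTC.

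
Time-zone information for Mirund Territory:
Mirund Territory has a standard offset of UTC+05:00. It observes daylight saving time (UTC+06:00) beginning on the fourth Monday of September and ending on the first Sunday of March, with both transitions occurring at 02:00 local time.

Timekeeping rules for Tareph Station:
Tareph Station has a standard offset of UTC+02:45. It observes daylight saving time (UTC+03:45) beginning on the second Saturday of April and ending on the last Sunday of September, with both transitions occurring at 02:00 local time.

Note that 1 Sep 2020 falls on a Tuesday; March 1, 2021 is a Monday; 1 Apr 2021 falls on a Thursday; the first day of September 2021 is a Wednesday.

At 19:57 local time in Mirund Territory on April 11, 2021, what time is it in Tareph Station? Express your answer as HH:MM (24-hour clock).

18:42

1 September 2020 is a Tuesday, so the first Monday is September 7 and the fourth is September 28.
1 March 2021 is a Monday, so the first Sunday is March 7.
April 11, 2021 does not fall between 28 September 2020 and 7 March 2021, so daylight saving is not in effect and Mirund Territory is at UTC+05:00.
19:57 Mirund Territory − 5h = 14:57 UTC.
1 April 2021 is a Thursday, so the first Saturday is April 3 and the second is April 10.
1 September 2021 is a Wednesday, so Sundays fall on 5, 12, 19, 26; the last is September 26.
At the standard offset (UTC+02:45), 14:57 UTC + 2h45m = 17:42 Tareph Station standard time.
Daylight saving runs 10 April – 26 September; the standard-time date in Tareph Station, April 11, 2021, is inside that window, so Tareph Station is at UTC+03:45.
14:57 UTC + 3h45m = 18:42 Tareph Station.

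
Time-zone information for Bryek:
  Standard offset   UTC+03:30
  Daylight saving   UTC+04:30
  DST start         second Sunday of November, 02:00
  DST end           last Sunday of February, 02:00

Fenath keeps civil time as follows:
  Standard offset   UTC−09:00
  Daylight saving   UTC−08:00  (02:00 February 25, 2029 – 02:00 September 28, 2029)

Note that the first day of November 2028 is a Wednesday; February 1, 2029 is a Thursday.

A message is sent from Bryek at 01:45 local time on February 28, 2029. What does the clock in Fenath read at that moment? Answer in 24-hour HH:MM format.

1 November 2028 is a Wednesday, so the first Sunday is November 5 and the second is November 12.
1 February 2029 is a Thursday, so Sundays fall on 4, 11, 18, 25; the last is February 25.
Daylight saving runs 12 November 2028 – 25 February 2029; February 28, 2029 is outside that window, so Bryek is on standard time at UTC+03:30.
01:45 Bryek − 3h30m = 22:15 UTC (rolling into the previous day, 27 February 2029).
At the standard offset (UTC−09:00), 22:15 UTC − 9h = 13:15 Fenath standard time.
The standard-time date in Fenath, February 27, 2029, falls between 25 February and 28 September, so daylight saving is in effect and Fenath is at UTC−08:00.
22:15 UTC − 8h = 14:15 Fenath.

14:15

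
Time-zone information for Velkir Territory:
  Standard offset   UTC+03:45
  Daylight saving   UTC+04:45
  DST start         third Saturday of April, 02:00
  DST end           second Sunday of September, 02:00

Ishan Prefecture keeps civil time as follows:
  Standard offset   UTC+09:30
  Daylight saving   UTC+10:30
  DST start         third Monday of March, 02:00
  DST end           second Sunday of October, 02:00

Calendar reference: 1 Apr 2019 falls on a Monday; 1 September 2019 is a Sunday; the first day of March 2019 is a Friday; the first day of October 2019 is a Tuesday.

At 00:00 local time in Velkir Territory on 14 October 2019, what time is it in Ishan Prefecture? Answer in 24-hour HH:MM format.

05:45

1 April 2019 is a Monday, so the first Saturday is April 6 and the third is April 20.
1 September 2019 is a Sunday, so the first Sunday is September 1 and the second is September 8.
14 October 2019 does not fall between 20 April and 8 September, so daylight saving is not in effect and Velkir Territory is at UTC+03:45.
00:00 Velkir Territory − 3h45m = 20:15 UTC (rolling into the previous day, 13 October 2019).
1 March 2019 is a Friday, so the first Monday is March 4 and the third is March 18.
1 October 2019 is a Tuesday, so the first Sunday is October 6 and the second is October 13.
At the standard offset (UTC+09:30), 20:15 UTC + 9h30m = 05:45 Ishan Prefecture standard time (rolling into the next day, 14 October 2019).
The standard-time date in Ishan Prefecture, 14 October 2019, is outside the daylight-saving period (18 March – 13 October), so Ishan Prefecture is on standard time, UTC+09:30.
20:15 UTC + 9h30m = 05:45 Ishan Prefecture (rolling into the next day, 14 October 2019).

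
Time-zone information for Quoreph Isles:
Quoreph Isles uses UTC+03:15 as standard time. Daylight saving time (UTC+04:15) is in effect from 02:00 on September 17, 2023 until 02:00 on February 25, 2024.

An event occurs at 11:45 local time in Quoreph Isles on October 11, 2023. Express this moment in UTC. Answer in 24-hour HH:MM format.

October 11, 2023 falls between 17 September 2023 and 25 February 2024, so daylight saving is in effect and Quoreph Isles is at UTC+04:15.
11:45 local − 4h15m = 07:30 UTC.

07:30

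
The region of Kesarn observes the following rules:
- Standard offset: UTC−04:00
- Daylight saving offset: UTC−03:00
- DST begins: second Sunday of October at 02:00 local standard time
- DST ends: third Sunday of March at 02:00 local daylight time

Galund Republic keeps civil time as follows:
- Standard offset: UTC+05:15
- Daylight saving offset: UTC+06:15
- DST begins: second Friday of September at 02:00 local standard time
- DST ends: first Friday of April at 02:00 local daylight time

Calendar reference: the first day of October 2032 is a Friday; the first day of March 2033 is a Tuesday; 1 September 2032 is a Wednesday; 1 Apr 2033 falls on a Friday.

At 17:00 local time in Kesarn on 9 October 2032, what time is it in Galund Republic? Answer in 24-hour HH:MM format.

03:15

1 October 2032 is a Friday, so the first Sunday is October 3 and the second is October 10.
1 March 2033 is a Tuesday, so the first Sunday is March 6 and the third is March 20.
9 October 2032 is outside the daylight-saving period (10 October 2032 – 20 March 2033), so Kesarn is on standard time, UTC−04:00.
17:00 Kesarn + 4h = 21:00 UTC.
1 September 2032 is a Wednesday, so the first Friday is September 3 and the second is September 10.
1 April 2033 is a Friday, so the first Friday is April 1.
At the standard offset (UTC+05:15), 21:00 UTC + 5h15m = 02:15 Galund Republic standard time (rolling into the next day, 10 October 2032).
Daylight saving runs 10 September 2032 – 1 April 2033; the standard-time date in Galund Republic, 10 October 2032, is inside that window, so Galund Republic is at UTC+06:15.
21:00 UTC + 6h15m = 03:15 Galund Republic (rolling into the next day, 10 October 2032).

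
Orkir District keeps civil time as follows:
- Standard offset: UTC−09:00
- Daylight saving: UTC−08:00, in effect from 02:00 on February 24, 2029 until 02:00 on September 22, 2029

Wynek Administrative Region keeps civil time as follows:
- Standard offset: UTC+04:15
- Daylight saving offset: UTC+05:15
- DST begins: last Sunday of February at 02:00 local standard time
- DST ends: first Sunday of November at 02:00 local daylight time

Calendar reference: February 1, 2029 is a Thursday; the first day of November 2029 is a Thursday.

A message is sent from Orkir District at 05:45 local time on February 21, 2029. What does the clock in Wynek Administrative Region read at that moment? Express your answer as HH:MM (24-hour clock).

February 21, 2029 does not fall between 24 February and 22 September, so daylight saving is not in effect and Orkir District is at UTC−09:00.
05:45 Orkir District + 9h = 14:45 UTC.
1 February 2029 is a Thursday, so Sundays fall on 4, 11, 18, 25; the last is February 25.
1 November 2029 is a Thursday, so the first Sunday is November 4.
At the standard offset (UTC+04:15), 14:45 UTC + 4h15m = 19:00 Wynek Administrative Region standard time.
The standard-time date in Wynek Administrative Region, February 21, 2029, is outside the daylight-saving period (25 February – 4 November), so Wynek Administrative Region is on standard time, UTC+04:15.
14:45 UTC + 4h15m = 19:00 Wynek Administrative Region.

19:00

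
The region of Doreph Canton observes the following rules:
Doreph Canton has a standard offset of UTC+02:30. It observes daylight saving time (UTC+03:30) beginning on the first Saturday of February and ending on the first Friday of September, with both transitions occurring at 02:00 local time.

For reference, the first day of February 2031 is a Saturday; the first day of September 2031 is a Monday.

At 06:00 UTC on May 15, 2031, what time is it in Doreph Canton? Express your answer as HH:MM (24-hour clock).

09:30

1 February 2031 is a Saturday, so the first Saturday is February 1.
1 September 2031 is a Monday, so the first Friday is September 5.
At the standard offset (UTC+02:30), 06:00 UTC + 2h30m = 08:30 Doreph Canton standard time.
The standard-time date in Doreph Canton, May 15, 2031, lies within the daylight-saving period (1 February – 5 September), so Doreph Canton is on daylight time, UTC+03:30.
06:00 UTC + 3h30m = 09:30 local.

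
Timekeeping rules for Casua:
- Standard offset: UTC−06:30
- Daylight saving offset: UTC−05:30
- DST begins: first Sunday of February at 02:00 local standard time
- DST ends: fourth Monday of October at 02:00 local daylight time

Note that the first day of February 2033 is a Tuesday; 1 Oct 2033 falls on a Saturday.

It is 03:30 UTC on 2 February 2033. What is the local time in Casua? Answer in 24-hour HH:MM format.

21:00

1 February 2033 is a Tuesday, so the first Sunday is February 6.
1 October 2033 is a Saturday, so the first Monday is October 3 and the fourth is October 24.
At the standard offset (UTC−06:30), 03:30 UTC − 6h30m = 21:00 Casua standard time (rolling into the previous day, 1 February 2033).
Daylight saving runs 6 February – 24 October; the standard-time date in Casua, 1 February 2033, is outside that window, so Casua is on standard time at UTC−06:30.
03:30 UTC − 6h30m = 21:00 local (rolling into the previous day, 1 February 2033).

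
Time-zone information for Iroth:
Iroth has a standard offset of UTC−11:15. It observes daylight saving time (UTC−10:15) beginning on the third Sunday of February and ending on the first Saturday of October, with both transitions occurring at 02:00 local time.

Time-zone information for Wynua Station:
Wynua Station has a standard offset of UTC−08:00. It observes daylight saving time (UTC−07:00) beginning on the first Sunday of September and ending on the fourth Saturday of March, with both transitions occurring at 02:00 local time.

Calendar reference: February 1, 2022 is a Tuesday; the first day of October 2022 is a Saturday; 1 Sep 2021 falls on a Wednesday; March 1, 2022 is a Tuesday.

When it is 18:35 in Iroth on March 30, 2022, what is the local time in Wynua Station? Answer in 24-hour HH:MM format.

1 February 2022 is a Tuesday, so the first Sunday is February 6 and the third is February 20.
1 October 2022 is a Saturday, so the first Saturday is October 1.
March 30, 2022 falls between 20 February and 1 October, so daylight saving is in effect and Iroth is at UTC−10:15.
18:35 Iroth + 10h15m = 04:50 UTC (rolling into the next day, 31 March 2022).
1 September 2021 is a Wednesday, so the first Sunday is September 5.
1 March 2022 is a Tuesday, so the first Saturday is March 5 and the fourth is March 26.
At the standard offset (UTC−08:00), 04:50 UTC − 8h = 20:50 Wynua Station standard time (rolling into the previous day, 30 March 2022).
Daylight saving runs 5 September 2021 – 26 March 2022; the standard-time date in Wynua Station, March 30, 2022, is outside that window, so Wynua Station is on standard time at UTC−08:00.
04:50 UTC − 8h = 20:50 Wynua Station (rolling into the previous day, 30 March 2022).

20:50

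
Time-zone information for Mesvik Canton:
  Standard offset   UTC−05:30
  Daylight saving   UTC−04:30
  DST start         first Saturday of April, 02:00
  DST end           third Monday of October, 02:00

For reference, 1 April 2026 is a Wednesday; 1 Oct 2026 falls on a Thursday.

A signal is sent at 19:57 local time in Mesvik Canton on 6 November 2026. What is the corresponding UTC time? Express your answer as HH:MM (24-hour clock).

01:27

1 April 2026 is a Wednesday, so the first Saturday is April 4.
1 October 2026 is a Thursday, so the first Monday is October 5 and the third is October 19.
Daylight saving runs 4 April – 19 October; 6 November 2026 is outside that window, so Mesvik Canton is on standard time at UTC−05:30.
19:57 local + 5h30m = 01:27 UTC (rolling into the next day, 7 November 2026).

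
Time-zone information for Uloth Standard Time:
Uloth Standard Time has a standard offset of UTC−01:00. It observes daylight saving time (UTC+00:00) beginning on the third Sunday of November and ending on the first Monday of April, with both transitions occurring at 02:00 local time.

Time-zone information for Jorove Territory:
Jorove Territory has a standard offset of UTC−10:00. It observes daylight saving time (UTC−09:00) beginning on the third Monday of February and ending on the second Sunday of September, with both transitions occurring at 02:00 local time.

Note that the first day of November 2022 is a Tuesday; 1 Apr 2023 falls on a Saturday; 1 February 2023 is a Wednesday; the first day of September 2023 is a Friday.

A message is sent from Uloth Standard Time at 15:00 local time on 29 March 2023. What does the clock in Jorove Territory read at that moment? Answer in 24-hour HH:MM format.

1 November 2022 is a Tuesday, so the first Sunday is November 6 and the third is November 20.
1 April 2023 is a Saturday, so the first Monday is April 3.
29 March 2023 falls between 20 November 2022 and 3 April 2023, so daylight saving is in effect and Uloth Standard Time is at UTC+00:00.
15:00 Uloth Standard Time − 0h = 15:00 UTC.
1 February 2023 is a Wednesday, so the first Monday is February 6 and the third is February 20.
1 September 2023 is a Friday, so the first Sunday is September 3 and the second is September 10.
At the standard offset (UTC−10:00), 15:00 UTC − 10h = 05:00 Jorove Territory standard time.
The standard-time date in Jorove Territory, 29 March 2023, falls between 20 February and 10 September, so daylight saving is in effect and Jorove Territory is at UTC−09:00.
15:00 UTC − 9h = 06:00 Jorove Territory.

06:00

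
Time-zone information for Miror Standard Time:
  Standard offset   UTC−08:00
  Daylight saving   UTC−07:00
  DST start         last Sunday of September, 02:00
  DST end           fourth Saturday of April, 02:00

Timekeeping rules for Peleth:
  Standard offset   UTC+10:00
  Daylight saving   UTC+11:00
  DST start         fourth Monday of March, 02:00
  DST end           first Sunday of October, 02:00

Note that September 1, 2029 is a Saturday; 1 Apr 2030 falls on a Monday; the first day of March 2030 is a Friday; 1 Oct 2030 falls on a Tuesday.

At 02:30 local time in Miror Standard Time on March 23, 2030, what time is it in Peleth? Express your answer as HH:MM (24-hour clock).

1 September 2029 is a Saturday, so Sundays fall on 2, 9, 16, 23, 30; the last is September 30.
1 April 2030 is a Monday, so the first Saturday is April 6 and the fourth is April 27.
Daylight saving runs 30 September 2029 – 27 April 2030; March 23, 2030 is inside that window, so Miror Standard Time is at UTC−07:00.
02:30 Miror Standard Time + 7h = 09:30 UTC.
1 March 2030 is a Friday, so the first Monday is March 4 and the fourth is March 25.
1 October 2030 is a Tuesday, so the first Sunday is October 6.
At the standard offset (UTC+10:00), 09:30 UTC + 10h = 19:30 Peleth standard time.
The standard-time date in Peleth, March 23, 2030, is outside the daylight-saving period (25 March – 6 October), so Peleth is on standard time, UTC+10:00.
09:30 UTC + 10h = 19:30 Peleth.

19:30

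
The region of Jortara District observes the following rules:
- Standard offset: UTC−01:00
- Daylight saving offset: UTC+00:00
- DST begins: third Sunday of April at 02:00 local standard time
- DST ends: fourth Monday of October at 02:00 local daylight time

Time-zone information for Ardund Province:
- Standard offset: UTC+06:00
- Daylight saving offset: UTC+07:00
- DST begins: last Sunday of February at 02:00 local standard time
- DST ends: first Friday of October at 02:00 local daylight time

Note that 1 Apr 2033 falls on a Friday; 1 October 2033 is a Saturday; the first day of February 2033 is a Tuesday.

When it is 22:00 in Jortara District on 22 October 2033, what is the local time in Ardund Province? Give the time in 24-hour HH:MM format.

1 April 2033 is a Friday, so the first Sunday is April 3 and the third is April 17.
1 October 2033 is a Saturday, so the first Monday is October 3 and the fourth is October 24.
22 October 2033 lies within the daylight-saving period (17 April – 24 October), so Jortara District is on daylight time, UTC+00:00.
22:00 Jortara District − 0h = 22:00 UTC.
1 February 2033 is a Tuesday, so Sundays fall on 6, 13, 20, 27; the last is February 27.
1 October 2033 is a Saturday, so the first Friday is October 7.
At the standard offset (UTC+06:00), 22:00 UTC + 6h = 04:00 Ardund Province standard time (rolling into the next day, 23 October 2033).
Daylight saving runs 27 February – 7 October; the standard-time date in Ardund Province, 23 October 2033, is outside that window, so Ardund Province is on standard time at UTC+06:00.
22:00 UTC + 6h = 04:00 Ardund Province (rolling into the next day, 23 October 2033).

04:00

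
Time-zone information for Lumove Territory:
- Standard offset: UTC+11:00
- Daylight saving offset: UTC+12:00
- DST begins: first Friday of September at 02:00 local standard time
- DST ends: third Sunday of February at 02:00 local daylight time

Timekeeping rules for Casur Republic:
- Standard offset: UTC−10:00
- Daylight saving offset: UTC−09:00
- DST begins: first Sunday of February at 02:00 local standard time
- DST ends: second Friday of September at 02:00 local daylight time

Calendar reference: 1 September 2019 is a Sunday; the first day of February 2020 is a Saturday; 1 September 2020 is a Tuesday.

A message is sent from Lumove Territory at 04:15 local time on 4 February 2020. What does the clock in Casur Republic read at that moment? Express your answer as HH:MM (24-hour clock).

1 September 2019 is a Sunday, so the first Friday is September 6.
1 February 2020 is a Saturday, so the first Sunday is February 2 and the third is February 16.
4 February 2020 falls between 6 September 2019 and 16 February 2020, so daylight saving is in effect and Lumove Territory is at UTC+12:00.
04:15 Lumove Territory − 12h = 16:15 UTC (rolling into the previous day, 3 February 2020).
1 February 2020 is a Saturday, so the first Sunday is February 2.
1 September 2020 is a Tuesday, so the first Friday is September 4 and the second is September 11.
At the standard offset (UTC−10:00), 16:15 UTC − 10h = 06:15 Casur Republic standard time.
Daylight saving runs 2 February – 11 September; the standard-time date in Casur Republic, 3 February 2020, is inside that window, so Casur Republic is at UTC−09:00.
16:15 UTC − 9h = 07:15 Casur Republic.

07:15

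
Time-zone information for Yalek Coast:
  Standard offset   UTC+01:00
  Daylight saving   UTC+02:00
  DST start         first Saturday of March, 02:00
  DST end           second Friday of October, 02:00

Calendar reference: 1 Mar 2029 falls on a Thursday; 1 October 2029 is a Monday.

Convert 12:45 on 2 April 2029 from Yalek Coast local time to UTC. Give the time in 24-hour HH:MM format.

1 March 2029 is a Thursday, so the first Saturday is March 3.
1 October 2029 is a Monday, so the first Friday is October 5 and the second is October 12.
Daylight saving runs 3 March – 12 October; 2 April 2029 is inside that window, so Yalek Coast is at UTC+02:00.
12:45 local − 2h = 10:45 UTC.

10:45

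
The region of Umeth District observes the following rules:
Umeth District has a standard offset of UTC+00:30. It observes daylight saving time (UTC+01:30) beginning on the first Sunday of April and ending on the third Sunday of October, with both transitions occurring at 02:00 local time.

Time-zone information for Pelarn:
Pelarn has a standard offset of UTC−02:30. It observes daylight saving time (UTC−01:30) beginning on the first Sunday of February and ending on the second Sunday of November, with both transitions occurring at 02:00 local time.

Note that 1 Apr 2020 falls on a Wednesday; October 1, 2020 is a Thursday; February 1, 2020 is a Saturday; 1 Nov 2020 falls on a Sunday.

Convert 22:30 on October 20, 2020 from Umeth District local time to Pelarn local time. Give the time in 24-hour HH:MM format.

1 April 2020 is a Wednesday, so the first Sunday is April 5.
1 October 2020 is a Thursday, so the first Sunday is October 4 and the third is October 18.
Daylight saving runs 5 April – 18 October; October 20, 2020 is outside that window, so Umeth District is on standard time at UTC+00:30.
22:30 Umeth District − 0h30m = 22:00 UTC.
1 February 2020 is a Saturday, so the first Sunday is February 2.
1 November 2020 is a Sunday, so the first Sunday is November 1 and the second is November 8.
At the standard offset (UTC−02:30), 22:00 UTC − 2h30m = 19:30 Pelarn standard time.
Daylight saving runs 2 February – 8 November; the standard-time date in Pelarn, October 20, 2020, is inside that window, so Pelarn is at UTC−01:30.
22:00 UTC − 1h30m = 20:30 Pelarn.

20:30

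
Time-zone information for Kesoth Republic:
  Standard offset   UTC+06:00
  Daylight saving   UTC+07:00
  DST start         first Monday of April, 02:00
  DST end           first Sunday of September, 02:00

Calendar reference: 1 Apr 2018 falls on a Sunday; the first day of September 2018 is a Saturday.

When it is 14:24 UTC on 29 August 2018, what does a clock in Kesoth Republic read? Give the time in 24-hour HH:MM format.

1 April 2018 is a Sunday, so the first Monday is April 2.
1 September 2018 is a Saturday, so the first Sunday is September 2.
At the standard offset (UTC+06:00), 14:24 UTC + 6h = 20:24 Kesoth Republic standard time.
Daylight saving runs 2 April – 2 September; the standard-time date in Kesoth Republic, 29 August 2018, is inside that window, so Kesoth Republic is at UTC+07:00.
14:24 UTC + 7h = 21:24 local.

21:24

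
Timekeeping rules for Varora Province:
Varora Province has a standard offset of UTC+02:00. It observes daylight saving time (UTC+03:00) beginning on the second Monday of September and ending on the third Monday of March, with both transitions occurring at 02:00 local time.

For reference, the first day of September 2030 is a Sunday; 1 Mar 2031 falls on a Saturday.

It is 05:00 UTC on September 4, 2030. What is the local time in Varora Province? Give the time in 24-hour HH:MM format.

1 September 2030 is a Sunday, so the first Monday is September 2 and the second is September 9.
1 March 2031 is a Saturday, so the first Monday is March 3 and the third is March 17.
At the standard offset (UTC+02:00), 05:00 UTC + 2h = 07:00 Varora Province standard time.
Daylight saving runs 9 September 2030 – 17 March 2031; the standard-time date in Varora Province, September 4, 2030, is outside that window, so Varora Province is on standard time at UTC+02:00.
05:00 UTC + 2h = 07:00 local.

07:00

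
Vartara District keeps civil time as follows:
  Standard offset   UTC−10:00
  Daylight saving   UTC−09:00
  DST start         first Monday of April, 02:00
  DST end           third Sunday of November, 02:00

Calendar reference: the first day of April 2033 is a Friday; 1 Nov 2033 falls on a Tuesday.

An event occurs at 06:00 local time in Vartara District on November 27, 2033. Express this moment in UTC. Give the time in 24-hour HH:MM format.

1 April 2033 is a Friday, so the first Monday is April 4.
1 November 2033 is a Tuesday, so the first Sunday is November 6 and the third is November 20.
November 27, 2033 is outside the daylight-saving period (4 April – 20 November), so Vartara District is on standard time, UTC−10:00.
06:00 local + 10h = 16:00 UTC.

16:00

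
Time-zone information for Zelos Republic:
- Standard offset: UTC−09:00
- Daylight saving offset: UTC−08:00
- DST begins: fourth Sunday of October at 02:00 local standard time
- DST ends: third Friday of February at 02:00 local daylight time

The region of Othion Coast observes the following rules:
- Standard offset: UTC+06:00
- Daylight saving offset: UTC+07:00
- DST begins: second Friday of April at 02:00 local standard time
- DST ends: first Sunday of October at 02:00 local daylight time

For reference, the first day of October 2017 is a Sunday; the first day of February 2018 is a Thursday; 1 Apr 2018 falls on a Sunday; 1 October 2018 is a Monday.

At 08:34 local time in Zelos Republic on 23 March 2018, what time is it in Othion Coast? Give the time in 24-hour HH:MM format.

1 October 2017 is a Sunday, so the first Sunday is October 1 and the fourth is October 22.
1 February 2018 is a Thursday, so the first Friday is February 2 and the third is February 16.
Daylight saving runs 22 October 2017 – 16 February 2018; 23 March 2018 is outside that window, so Zelos Republic is on standard time at UTC−09:00.
08:34 Zelos Republic + 9h = 17:34 UTC.
1 April 2018 is a Sunday, so the first Friday is April 6 and the second is April 13.
1 October 2018 is a Monday, so the first Sunday is October 7.
At the standard offset (UTC+06:00), 17:34 UTC + 6h = 23:34 Othion Coast standard time.
Daylight saving runs 13 April – 7 October; the standard-time date in Othion Coast, 23 March 2018, is outside that window, so Othion Coast is on standard time at UTC+06:00.
17:34 UTC + 6h = 23:34 Othion Coast.

23:34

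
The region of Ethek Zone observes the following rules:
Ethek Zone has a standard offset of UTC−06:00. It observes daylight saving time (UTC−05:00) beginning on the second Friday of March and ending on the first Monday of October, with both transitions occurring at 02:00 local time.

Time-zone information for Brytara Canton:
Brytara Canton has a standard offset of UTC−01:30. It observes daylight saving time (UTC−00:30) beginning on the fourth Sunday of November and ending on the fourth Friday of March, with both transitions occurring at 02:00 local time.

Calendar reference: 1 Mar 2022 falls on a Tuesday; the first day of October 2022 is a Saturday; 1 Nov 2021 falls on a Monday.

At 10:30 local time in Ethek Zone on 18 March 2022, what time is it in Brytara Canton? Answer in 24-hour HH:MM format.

15:00

1 March 2022 is a Tuesday, so the first Friday is March 4 and the second is March 11.
1 October 2022 is a Saturday, so the first Monday is October 3.
18 March 2022 falls between 11 March and 3 October, so daylight saving is in effect and Ethek Zone is at UTC−05:00.
10:30 Ethek Zone + 5h = 15:30 UTC.
1 November 2021 is a Monday, so the first Sunday is November 7 and the fourth is November 28.
1 March 2022 is a Tuesday, so the first Friday is March 4 and the fourth is March 25.
At the standard offset (UTC−01:30), 15:30 UTC − 1h30m = 14:00 Brytara Canton standard time.
The standard-time date in Brytara Canton, 18 March 2022, lies within the daylight-saving period (28 November 2021 – 25 March 2022), so Brytara Canton is on daylight time, UTC−00:30.
15:30 UTC − 0h30m = 15:00 Brytara Canton.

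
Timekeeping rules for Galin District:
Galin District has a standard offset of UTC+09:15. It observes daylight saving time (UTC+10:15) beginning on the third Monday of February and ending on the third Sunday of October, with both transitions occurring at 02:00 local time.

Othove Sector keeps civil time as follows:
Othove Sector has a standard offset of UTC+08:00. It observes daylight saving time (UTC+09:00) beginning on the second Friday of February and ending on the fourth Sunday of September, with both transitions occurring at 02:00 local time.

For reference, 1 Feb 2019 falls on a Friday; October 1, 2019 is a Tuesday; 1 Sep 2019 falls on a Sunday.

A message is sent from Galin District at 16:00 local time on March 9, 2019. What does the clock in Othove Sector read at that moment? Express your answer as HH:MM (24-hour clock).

14:45

1 February 2019 is a Friday, so the first Monday is February 4 and the third is February 18.
1 October 2019 is a Tuesday, so the first Sunday is October 6 and the third is October 20.
Daylight saving runs 18 February – 20 October; March 9, 2019 is inside that window, so Galin District is at UTC+10:15.
16:00 Galin District − 10h15m = 05:45 UTC.
1 February 2019 is a Friday, so the first Friday is February 1 and the second is February 8.
1 September 2019 is a Sunday, so the first Sunday is September 1 and the fourth is September 22.
At the standard offset (UTC+08:00), 05:45 UTC + 8h = 13:45 Othove Sector standard time.
The standard-time date in Othove Sector, March 9, 2019, lies within the daylight-saving period (8 February – 22 September), so Othove Sector is on daylight time, UTC+09:00.
05:45 UTC + 9h = 14:45 Othove Sector.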